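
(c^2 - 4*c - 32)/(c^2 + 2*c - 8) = (c - 8)/(c - 2)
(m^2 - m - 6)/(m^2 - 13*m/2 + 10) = 2*(m^2 - m - 6)/(2*m^2 - 13*m + 20)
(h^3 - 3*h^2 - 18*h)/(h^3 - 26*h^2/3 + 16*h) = 3*(h + 3)/(3*h - 8)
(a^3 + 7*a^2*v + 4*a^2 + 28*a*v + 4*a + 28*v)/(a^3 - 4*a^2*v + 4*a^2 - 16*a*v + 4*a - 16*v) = (-a - 7*v)/(-a + 4*v)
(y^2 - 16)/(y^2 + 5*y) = (y^2 - 16)/(y*(y + 5))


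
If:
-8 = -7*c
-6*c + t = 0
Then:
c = 8/7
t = 48/7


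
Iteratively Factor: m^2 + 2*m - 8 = (m + 4)*(m - 2)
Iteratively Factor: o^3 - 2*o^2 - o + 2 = (o + 1)*(o^2 - 3*o + 2) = (o - 2)*(o + 1)*(o - 1)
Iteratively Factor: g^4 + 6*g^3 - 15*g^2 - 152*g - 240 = (g + 4)*(g^3 + 2*g^2 - 23*g - 60) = (g + 4)^2*(g^2 - 2*g - 15) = (g + 3)*(g + 4)^2*(g - 5)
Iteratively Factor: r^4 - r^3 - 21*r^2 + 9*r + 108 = (r + 3)*(r^3 - 4*r^2 - 9*r + 36) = (r + 3)^2*(r^2 - 7*r + 12) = (r - 4)*(r + 3)^2*(r - 3)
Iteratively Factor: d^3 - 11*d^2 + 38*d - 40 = (d - 5)*(d^2 - 6*d + 8) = (d - 5)*(d - 2)*(d - 4)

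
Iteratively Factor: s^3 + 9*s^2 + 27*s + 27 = (s + 3)*(s^2 + 6*s + 9) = (s + 3)^2*(s + 3)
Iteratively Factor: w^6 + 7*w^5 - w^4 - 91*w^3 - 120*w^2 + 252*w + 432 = (w - 3)*(w^5 + 10*w^4 + 29*w^3 - 4*w^2 - 132*w - 144) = (w - 3)*(w + 3)*(w^4 + 7*w^3 + 8*w^2 - 28*w - 48) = (w - 3)*(w - 2)*(w + 3)*(w^3 + 9*w^2 + 26*w + 24) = (w - 3)*(w - 2)*(w + 3)^2*(w^2 + 6*w + 8) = (w - 3)*(w - 2)*(w + 2)*(w + 3)^2*(w + 4)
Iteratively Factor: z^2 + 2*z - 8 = (z + 4)*(z - 2)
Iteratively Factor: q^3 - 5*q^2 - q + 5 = (q - 5)*(q^2 - 1) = (q - 5)*(q - 1)*(q + 1)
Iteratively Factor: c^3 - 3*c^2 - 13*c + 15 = (c + 3)*(c^2 - 6*c + 5) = (c - 5)*(c + 3)*(c - 1)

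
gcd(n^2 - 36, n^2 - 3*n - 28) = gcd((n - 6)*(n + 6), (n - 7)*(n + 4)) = 1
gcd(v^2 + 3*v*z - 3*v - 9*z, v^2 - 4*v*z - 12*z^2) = 1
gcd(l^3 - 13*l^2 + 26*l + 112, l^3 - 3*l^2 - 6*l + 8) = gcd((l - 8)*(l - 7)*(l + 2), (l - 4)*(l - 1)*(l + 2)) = l + 2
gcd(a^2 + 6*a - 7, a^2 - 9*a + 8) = a - 1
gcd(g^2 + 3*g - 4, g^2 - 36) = 1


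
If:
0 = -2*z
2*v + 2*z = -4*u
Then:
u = -v/2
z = 0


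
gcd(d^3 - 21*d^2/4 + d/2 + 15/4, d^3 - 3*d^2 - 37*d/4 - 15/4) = d - 5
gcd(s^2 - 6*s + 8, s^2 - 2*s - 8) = s - 4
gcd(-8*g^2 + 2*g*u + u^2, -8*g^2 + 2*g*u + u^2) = -8*g^2 + 2*g*u + u^2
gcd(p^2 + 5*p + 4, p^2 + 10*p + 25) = 1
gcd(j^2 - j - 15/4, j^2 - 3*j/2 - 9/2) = j + 3/2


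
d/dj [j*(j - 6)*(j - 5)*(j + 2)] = 4*j^3 - 27*j^2 + 16*j + 60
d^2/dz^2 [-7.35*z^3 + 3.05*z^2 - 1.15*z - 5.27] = 6.1 - 44.1*z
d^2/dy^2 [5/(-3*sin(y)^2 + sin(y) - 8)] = 5*(36*sin(y)^4 - 9*sin(y)^3 - 149*sin(y)^2 + 26*sin(y) + 46)/(3*sin(y)^2 - sin(y) + 8)^3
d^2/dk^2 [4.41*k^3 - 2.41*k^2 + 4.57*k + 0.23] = 26.46*k - 4.82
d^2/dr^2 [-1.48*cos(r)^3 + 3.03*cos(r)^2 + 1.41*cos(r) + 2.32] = -0.300000000000001*cos(r) - 6.06*cos(2*r) + 3.33*cos(3*r)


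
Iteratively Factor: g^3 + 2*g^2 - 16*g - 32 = (g - 4)*(g^2 + 6*g + 8) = (g - 4)*(g + 2)*(g + 4)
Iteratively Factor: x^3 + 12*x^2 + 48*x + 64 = (x + 4)*(x^2 + 8*x + 16) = (x + 4)^2*(x + 4)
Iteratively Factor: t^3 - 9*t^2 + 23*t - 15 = (t - 3)*(t^2 - 6*t + 5) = (t - 3)*(t - 1)*(t - 5)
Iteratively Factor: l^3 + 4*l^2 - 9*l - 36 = (l - 3)*(l^2 + 7*l + 12) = (l - 3)*(l + 3)*(l + 4)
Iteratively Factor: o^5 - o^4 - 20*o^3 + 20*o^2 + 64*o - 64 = (o + 2)*(o^4 - 3*o^3 - 14*o^2 + 48*o - 32) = (o - 4)*(o + 2)*(o^3 + o^2 - 10*o + 8) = (o - 4)*(o - 2)*(o + 2)*(o^2 + 3*o - 4) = (o - 4)*(o - 2)*(o + 2)*(o + 4)*(o - 1)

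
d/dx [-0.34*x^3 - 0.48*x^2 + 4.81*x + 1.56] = -1.02*x^2 - 0.96*x + 4.81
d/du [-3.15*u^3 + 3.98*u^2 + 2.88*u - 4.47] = -9.45*u^2 + 7.96*u + 2.88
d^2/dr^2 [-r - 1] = 0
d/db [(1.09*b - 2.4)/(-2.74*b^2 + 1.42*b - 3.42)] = (2.9866*b^2 - 13.152*b - 0.3198)/(7.5076*b^4 - 7.7816*b^3 + 20.758*b^2 - 9.7128*b + 11.6964)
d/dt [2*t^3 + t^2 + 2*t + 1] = 6*t^2 + 2*t + 2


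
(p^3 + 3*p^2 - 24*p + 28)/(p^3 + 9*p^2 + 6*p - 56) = (p - 2)/(p + 4)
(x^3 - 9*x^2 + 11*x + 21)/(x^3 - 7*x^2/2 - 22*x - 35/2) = 2*(x - 3)/(2*x + 5)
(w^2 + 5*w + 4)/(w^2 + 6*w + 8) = (w + 1)/(w + 2)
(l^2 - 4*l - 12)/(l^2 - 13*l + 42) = (l + 2)/(l - 7)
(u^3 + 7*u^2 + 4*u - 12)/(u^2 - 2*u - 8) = (u^2 + 5*u - 6)/(u - 4)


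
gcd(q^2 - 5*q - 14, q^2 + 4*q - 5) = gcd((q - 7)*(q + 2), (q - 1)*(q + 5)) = 1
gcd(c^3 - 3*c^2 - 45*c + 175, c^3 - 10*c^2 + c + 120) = c - 5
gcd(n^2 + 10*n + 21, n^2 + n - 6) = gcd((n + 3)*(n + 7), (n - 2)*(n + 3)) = n + 3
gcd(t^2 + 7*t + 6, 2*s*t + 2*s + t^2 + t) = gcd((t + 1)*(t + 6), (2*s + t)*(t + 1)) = t + 1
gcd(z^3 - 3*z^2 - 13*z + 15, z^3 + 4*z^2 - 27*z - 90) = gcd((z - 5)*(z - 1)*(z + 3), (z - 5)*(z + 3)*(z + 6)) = z^2 - 2*z - 15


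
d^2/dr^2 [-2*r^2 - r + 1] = -4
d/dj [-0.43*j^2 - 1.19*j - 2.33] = -0.86*j - 1.19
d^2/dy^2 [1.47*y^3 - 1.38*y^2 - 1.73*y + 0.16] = 8.82*y - 2.76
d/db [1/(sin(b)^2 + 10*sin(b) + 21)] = -2*(sin(b) + 5)*cos(b)/(sin(b)^2 + 10*sin(b) + 21)^2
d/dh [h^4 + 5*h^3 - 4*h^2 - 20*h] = 4*h^3 + 15*h^2 - 8*h - 20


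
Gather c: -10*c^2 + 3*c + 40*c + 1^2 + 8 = -10*c^2 + 43*c + 9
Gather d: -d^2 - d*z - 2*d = -d^2 + d*(-z - 2)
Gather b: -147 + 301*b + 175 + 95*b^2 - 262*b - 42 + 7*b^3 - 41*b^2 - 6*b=7*b^3 + 54*b^2 + 33*b - 14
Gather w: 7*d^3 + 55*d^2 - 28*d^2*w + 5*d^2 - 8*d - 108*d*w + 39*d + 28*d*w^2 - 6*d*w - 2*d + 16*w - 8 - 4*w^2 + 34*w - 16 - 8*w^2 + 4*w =7*d^3 + 60*d^2 + 29*d + w^2*(28*d - 12) + w*(-28*d^2 - 114*d + 54) - 24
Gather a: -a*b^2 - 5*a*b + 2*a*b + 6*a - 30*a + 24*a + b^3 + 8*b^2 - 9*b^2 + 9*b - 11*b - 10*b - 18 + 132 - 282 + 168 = a*(-b^2 - 3*b) + b^3 - b^2 - 12*b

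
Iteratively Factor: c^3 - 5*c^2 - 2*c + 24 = (c + 2)*(c^2 - 7*c + 12) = (c - 3)*(c + 2)*(c - 4)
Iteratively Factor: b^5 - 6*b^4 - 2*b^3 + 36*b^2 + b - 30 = (b - 5)*(b^4 - b^3 - 7*b^2 + b + 6) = (b - 5)*(b + 2)*(b^3 - 3*b^2 - b + 3) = (b - 5)*(b - 1)*(b + 2)*(b^2 - 2*b - 3) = (b - 5)*(b - 1)*(b + 1)*(b + 2)*(b - 3)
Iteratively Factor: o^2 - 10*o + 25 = (o - 5)*(o - 5)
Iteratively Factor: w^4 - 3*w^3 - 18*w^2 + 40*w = (w + 4)*(w^3 - 7*w^2 + 10*w) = w*(w + 4)*(w^2 - 7*w + 10) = w*(w - 5)*(w + 4)*(w - 2)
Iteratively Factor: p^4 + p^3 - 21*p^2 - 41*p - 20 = (p + 4)*(p^3 - 3*p^2 - 9*p - 5) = (p + 1)*(p + 4)*(p^2 - 4*p - 5) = (p - 5)*(p + 1)*(p + 4)*(p + 1)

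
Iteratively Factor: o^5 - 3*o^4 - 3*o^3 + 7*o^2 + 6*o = (o + 1)*(o^4 - 4*o^3 + o^2 + 6*o) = (o + 1)^2*(o^3 - 5*o^2 + 6*o) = (o - 2)*(o + 1)^2*(o^2 - 3*o) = (o - 3)*(o - 2)*(o + 1)^2*(o)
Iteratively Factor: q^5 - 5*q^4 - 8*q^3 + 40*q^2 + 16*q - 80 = (q - 5)*(q^4 - 8*q^2 + 16) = (q - 5)*(q + 2)*(q^3 - 2*q^2 - 4*q + 8) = (q - 5)*(q + 2)^2*(q^2 - 4*q + 4) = (q - 5)*(q - 2)*(q + 2)^2*(q - 2)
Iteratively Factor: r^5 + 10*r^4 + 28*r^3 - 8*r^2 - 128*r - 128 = (r + 4)*(r^4 + 6*r^3 + 4*r^2 - 24*r - 32) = (r + 2)*(r + 4)*(r^3 + 4*r^2 - 4*r - 16) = (r + 2)*(r + 4)^2*(r^2 - 4) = (r + 2)^2*(r + 4)^2*(r - 2)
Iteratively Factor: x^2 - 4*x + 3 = (x - 1)*(x - 3)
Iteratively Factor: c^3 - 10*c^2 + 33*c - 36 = (c - 3)*(c^2 - 7*c + 12) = (c - 4)*(c - 3)*(c - 3)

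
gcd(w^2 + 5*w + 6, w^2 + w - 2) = w + 2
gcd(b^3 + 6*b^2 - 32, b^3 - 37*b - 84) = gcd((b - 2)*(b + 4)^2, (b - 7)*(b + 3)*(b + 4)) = b + 4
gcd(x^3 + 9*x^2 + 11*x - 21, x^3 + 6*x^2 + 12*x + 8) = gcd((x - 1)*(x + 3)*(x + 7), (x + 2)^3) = 1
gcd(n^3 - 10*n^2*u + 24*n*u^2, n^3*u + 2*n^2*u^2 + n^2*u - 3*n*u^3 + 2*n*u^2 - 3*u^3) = 1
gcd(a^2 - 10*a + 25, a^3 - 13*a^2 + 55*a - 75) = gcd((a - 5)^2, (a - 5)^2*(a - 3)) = a^2 - 10*a + 25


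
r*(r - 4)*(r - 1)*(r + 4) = r^4 - r^3 - 16*r^2 + 16*r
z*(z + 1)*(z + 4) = z^3 + 5*z^2 + 4*z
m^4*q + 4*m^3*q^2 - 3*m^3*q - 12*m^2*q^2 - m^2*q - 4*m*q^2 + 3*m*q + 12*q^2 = (m - 3)*(m - 1)*(m + 4*q)*(m*q + q)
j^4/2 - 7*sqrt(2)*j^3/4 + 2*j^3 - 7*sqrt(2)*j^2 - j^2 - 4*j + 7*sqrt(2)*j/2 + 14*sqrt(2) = (j/2 + sqrt(2)/2)*(j + 4)*(j - 7*sqrt(2)/2)*(j - sqrt(2))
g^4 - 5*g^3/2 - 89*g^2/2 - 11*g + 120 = (g - 8)*(g - 3/2)*(g + 2)*(g + 5)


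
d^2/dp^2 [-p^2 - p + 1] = -2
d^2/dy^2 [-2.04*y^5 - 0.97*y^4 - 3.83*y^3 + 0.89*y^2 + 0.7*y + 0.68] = -40.8*y^3 - 11.64*y^2 - 22.98*y + 1.78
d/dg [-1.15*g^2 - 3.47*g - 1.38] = -2.3*g - 3.47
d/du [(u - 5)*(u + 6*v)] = 2*u + 6*v - 5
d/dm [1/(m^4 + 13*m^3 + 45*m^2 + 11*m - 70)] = (-4*m^3 - 39*m^2 - 90*m - 11)/(m^4 + 13*m^3 + 45*m^2 + 11*m - 70)^2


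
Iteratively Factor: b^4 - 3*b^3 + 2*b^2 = (b - 1)*(b^3 - 2*b^2) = (b - 2)*(b - 1)*(b^2) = b*(b - 2)*(b - 1)*(b)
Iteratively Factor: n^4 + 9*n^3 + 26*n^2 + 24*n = (n)*(n^3 + 9*n^2 + 26*n + 24) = n*(n + 4)*(n^2 + 5*n + 6) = n*(n + 3)*(n + 4)*(n + 2)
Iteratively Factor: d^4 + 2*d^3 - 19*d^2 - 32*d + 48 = (d - 4)*(d^3 + 6*d^2 + 5*d - 12) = (d - 4)*(d - 1)*(d^2 + 7*d + 12) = (d - 4)*(d - 1)*(d + 4)*(d + 3)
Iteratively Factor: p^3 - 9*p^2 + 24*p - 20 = (p - 5)*(p^2 - 4*p + 4) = (p - 5)*(p - 2)*(p - 2)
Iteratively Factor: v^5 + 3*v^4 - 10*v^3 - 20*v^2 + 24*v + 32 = (v - 2)*(v^4 + 5*v^3 - 20*v - 16) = (v - 2)*(v + 1)*(v^3 + 4*v^2 - 4*v - 16) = (v - 2)*(v + 1)*(v + 2)*(v^2 + 2*v - 8) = (v - 2)^2*(v + 1)*(v + 2)*(v + 4)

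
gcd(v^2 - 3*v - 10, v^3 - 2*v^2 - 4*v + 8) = v + 2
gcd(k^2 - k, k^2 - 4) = 1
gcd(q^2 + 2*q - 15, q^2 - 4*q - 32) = 1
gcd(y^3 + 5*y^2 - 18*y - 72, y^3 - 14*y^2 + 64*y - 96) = y - 4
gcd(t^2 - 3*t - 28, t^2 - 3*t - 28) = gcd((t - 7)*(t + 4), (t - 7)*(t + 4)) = t^2 - 3*t - 28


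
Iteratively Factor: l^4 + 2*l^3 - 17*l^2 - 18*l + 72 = (l - 2)*(l^3 + 4*l^2 - 9*l - 36) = (l - 2)*(l + 3)*(l^2 + l - 12) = (l - 3)*(l - 2)*(l + 3)*(l + 4)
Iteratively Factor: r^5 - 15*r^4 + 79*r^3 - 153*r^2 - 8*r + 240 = (r - 4)*(r^4 - 11*r^3 + 35*r^2 - 13*r - 60) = (r - 5)*(r - 4)*(r^3 - 6*r^2 + 5*r + 12) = (r - 5)*(r - 4)*(r + 1)*(r^2 - 7*r + 12) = (r - 5)*(r - 4)*(r - 3)*(r + 1)*(r - 4)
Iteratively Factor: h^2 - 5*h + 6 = (h - 3)*(h - 2)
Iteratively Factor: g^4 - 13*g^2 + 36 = (g - 2)*(g^3 + 2*g^2 - 9*g - 18) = (g - 2)*(g + 3)*(g^2 - g - 6) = (g - 2)*(g + 2)*(g + 3)*(g - 3)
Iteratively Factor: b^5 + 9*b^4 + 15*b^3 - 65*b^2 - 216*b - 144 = (b + 4)*(b^4 + 5*b^3 - 5*b^2 - 45*b - 36) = (b - 3)*(b + 4)*(b^3 + 8*b^2 + 19*b + 12) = (b - 3)*(b + 4)^2*(b^2 + 4*b + 3) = (b - 3)*(b + 3)*(b + 4)^2*(b + 1)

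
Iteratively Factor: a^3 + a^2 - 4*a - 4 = (a + 1)*(a^2 - 4) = (a + 1)*(a + 2)*(a - 2)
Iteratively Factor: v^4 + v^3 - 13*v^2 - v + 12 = (v + 4)*(v^3 - 3*v^2 - v + 3) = (v - 3)*(v + 4)*(v^2 - 1) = (v - 3)*(v - 1)*(v + 4)*(v + 1)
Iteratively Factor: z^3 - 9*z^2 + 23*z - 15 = (z - 3)*(z^2 - 6*z + 5) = (z - 5)*(z - 3)*(z - 1)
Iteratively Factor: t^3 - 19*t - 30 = (t + 3)*(t^2 - 3*t - 10) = (t - 5)*(t + 3)*(t + 2)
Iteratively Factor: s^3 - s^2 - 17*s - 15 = (s - 5)*(s^2 + 4*s + 3) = (s - 5)*(s + 3)*(s + 1)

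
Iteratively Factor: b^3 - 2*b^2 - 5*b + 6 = (b + 2)*(b^2 - 4*b + 3) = (b - 1)*(b + 2)*(b - 3)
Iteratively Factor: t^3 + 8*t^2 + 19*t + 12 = (t + 4)*(t^2 + 4*t + 3) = (t + 1)*(t + 4)*(t + 3)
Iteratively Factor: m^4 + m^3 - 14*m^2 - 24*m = (m)*(m^3 + m^2 - 14*m - 24) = m*(m - 4)*(m^2 + 5*m + 6) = m*(m - 4)*(m + 3)*(m + 2)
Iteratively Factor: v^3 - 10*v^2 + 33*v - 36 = (v - 3)*(v^2 - 7*v + 12) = (v - 3)^2*(v - 4)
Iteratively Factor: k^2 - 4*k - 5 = (k - 5)*(k + 1)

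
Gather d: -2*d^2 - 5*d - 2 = -2*d^2 - 5*d - 2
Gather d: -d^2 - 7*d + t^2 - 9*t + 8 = -d^2 - 7*d + t^2 - 9*t + 8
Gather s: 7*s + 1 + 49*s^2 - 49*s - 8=49*s^2 - 42*s - 7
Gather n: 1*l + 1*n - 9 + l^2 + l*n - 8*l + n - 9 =l^2 - 7*l + n*(l + 2) - 18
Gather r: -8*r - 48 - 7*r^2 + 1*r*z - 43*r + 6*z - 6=-7*r^2 + r*(z - 51) + 6*z - 54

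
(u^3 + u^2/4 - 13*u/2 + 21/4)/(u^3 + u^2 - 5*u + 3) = (u - 7/4)/(u - 1)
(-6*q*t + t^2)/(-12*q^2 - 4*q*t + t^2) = t/(2*q + t)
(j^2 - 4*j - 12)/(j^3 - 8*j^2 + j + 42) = (j - 6)/(j^2 - 10*j + 21)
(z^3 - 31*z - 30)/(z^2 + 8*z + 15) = (z^2 - 5*z - 6)/(z + 3)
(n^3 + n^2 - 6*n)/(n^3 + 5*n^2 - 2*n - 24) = n/(n + 4)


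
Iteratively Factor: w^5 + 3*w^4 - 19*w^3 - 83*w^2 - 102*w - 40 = (w + 4)*(w^4 - w^3 - 15*w^2 - 23*w - 10) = (w - 5)*(w + 4)*(w^3 + 4*w^2 + 5*w + 2) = (w - 5)*(w + 1)*(w + 4)*(w^2 + 3*w + 2) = (w - 5)*(w + 1)^2*(w + 4)*(w + 2)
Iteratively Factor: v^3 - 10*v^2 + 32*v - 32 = (v - 2)*(v^2 - 8*v + 16) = (v - 4)*(v - 2)*(v - 4)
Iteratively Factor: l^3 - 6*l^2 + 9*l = (l - 3)*(l^2 - 3*l) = l*(l - 3)*(l - 3)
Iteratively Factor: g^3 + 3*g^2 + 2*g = (g)*(g^2 + 3*g + 2) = g*(g + 2)*(g + 1)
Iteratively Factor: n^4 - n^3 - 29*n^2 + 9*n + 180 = (n - 3)*(n^3 + 2*n^2 - 23*n - 60) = (n - 5)*(n - 3)*(n^2 + 7*n + 12) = (n - 5)*(n - 3)*(n + 4)*(n + 3)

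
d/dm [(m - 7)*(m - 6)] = 2*m - 13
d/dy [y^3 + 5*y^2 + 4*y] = 3*y^2 + 10*y + 4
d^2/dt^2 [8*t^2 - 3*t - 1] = 16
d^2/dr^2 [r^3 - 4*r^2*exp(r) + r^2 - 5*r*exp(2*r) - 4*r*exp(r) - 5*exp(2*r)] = -4*r^2*exp(r) - 20*r*exp(2*r) - 20*r*exp(r) + 6*r - 40*exp(2*r) - 16*exp(r) + 2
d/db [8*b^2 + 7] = 16*b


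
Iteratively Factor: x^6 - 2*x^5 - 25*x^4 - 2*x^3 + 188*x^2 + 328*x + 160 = (x + 1)*(x^5 - 3*x^4 - 22*x^3 + 20*x^2 + 168*x + 160) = (x + 1)*(x + 2)*(x^4 - 5*x^3 - 12*x^2 + 44*x + 80) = (x - 4)*(x + 1)*(x + 2)*(x^3 - x^2 - 16*x - 20) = (x - 4)*(x + 1)*(x + 2)^2*(x^2 - 3*x - 10) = (x - 4)*(x + 1)*(x + 2)^3*(x - 5)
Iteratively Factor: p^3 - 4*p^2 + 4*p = (p)*(p^2 - 4*p + 4) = p*(p - 2)*(p - 2)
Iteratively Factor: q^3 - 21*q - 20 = (q + 4)*(q^2 - 4*q - 5) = (q - 5)*(q + 4)*(q + 1)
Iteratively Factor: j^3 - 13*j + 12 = (j + 4)*(j^2 - 4*j + 3) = (j - 3)*(j + 4)*(j - 1)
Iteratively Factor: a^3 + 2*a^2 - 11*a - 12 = (a + 4)*(a^2 - 2*a - 3) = (a - 3)*(a + 4)*(a + 1)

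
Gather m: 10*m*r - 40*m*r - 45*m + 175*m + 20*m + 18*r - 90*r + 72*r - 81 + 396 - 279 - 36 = m*(150 - 30*r)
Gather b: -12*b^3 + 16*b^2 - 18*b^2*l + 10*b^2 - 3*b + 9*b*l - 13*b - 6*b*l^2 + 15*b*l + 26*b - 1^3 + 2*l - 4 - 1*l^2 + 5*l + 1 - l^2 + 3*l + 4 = -12*b^3 + b^2*(26 - 18*l) + b*(-6*l^2 + 24*l + 10) - 2*l^2 + 10*l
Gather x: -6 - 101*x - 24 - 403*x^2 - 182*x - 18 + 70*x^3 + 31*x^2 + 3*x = 70*x^3 - 372*x^2 - 280*x - 48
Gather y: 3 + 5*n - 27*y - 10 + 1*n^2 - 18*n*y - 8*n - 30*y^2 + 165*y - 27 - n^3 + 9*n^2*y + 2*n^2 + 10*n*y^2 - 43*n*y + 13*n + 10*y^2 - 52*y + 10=-n^3 + 3*n^2 + 10*n + y^2*(10*n - 20) + y*(9*n^2 - 61*n + 86) - 24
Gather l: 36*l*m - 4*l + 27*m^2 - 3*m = l*(36*m - 4) + 27*m^2 - 3*m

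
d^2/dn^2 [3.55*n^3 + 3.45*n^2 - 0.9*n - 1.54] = 21.3*n + 6.9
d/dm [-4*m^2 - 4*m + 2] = -8*m - 4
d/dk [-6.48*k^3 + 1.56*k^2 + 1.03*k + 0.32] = -19.44*k^2 + 3.12*k + 1.03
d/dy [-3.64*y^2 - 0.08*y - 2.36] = -7.28*y - 0.08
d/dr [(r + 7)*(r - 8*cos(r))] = r + (r + 7)*(8*sin(r) + 1) - 8*cos(r)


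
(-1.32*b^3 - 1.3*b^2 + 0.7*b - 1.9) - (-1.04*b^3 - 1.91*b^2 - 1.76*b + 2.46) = -0.28*b^3 + 0.61*b^2 + 2.46*b - 4.36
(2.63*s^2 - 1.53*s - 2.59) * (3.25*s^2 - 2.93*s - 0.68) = 8.5475*s^4 - 12.6784*s^3 - 5.723*s^2 + 8.6291*s + 1.7612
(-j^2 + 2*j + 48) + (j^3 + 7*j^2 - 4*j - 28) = j^3 + 6*j^2 - 2*j + 20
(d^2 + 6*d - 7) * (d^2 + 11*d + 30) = d^4 + 17*d^3 + 89*d^2 + 103*d - 210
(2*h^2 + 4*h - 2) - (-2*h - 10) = 2*h^2 + 6*h + 8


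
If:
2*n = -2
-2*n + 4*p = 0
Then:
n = -1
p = -1/2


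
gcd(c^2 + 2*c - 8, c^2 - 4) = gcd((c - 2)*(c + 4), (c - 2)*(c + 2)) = c - 2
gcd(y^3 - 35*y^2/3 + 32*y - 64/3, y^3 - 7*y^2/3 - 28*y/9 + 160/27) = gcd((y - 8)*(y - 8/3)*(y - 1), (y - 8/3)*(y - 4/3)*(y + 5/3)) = y - 8/3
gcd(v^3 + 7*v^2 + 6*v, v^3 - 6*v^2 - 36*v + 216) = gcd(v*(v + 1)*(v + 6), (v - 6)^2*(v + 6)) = v + 6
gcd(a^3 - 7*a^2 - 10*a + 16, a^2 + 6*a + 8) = a + 2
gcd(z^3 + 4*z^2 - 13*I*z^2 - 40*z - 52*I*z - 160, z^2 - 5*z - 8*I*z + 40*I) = z - 8*I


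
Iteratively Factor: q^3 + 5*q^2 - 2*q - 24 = (q + 4)*(q^2 + q - 6) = (q + 3)*(q + 4)*(q - 2)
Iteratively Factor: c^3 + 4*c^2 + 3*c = (c)*(c^2 + 4*c + 3) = c*(c + 3)*(c + 1)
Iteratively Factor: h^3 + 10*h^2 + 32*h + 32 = (h + 4)*(h^2 + 6*h + 8) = (h + 2)*(h + 4)*(h + 4)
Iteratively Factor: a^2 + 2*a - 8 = (a - 2)*(a + 4)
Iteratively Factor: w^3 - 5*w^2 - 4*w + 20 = (w - 5)*(w^2 - 4) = (w - 5)*(w - 2)*(w + 2)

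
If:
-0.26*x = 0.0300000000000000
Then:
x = -0.12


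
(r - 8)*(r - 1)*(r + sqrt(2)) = r^3 - 9*r^2 + sqrt(2)*r^2 - 9*sqrt(2)*r + 8*r + 8*sqrt(2)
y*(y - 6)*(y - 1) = y^3 - 7*y^2 + 6*y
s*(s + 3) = s^2 + 3*s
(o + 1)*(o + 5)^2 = o^3 + 11*o^2 + 35*o + 25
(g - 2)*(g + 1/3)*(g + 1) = g^3 - 2*g^2/3 - 7*g/3 - 2/3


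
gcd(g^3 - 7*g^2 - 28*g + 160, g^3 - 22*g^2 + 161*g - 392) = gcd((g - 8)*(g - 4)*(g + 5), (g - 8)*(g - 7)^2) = g - 8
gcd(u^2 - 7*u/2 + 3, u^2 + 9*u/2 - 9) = u - 3/2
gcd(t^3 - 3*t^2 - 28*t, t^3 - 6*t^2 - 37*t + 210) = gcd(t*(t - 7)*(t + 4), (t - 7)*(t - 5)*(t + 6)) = t - 7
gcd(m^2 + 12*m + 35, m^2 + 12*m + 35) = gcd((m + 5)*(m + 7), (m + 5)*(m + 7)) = m^2 + 12*m + 35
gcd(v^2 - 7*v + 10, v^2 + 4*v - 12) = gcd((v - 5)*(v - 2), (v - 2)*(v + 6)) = v - 2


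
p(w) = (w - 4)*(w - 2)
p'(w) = 2*w - 6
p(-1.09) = 15.73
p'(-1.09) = -8.18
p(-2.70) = 31.49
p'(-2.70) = -11.40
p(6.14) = 8.86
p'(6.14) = 6.28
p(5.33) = 4.43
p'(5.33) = 4.66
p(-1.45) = 18.80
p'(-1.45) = -8.90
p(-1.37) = 18.10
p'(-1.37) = -8.74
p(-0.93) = 14.44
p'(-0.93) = -7.86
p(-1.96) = 23.60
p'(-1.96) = -9.92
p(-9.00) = 143.00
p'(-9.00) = -24.00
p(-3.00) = 35.00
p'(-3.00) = -12.00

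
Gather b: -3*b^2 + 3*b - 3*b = -3*b^2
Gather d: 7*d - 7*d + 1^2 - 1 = 0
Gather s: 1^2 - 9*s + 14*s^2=14*s^2 - 9*s + 1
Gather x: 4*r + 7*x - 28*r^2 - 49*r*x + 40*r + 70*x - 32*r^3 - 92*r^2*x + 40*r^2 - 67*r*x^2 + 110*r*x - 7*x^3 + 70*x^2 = -32*r^3 + 12*r^2 + 44*r - 7*x^3 + x^2*(70 - 67*r) + x*(-92*r^2 + 61*r + 77)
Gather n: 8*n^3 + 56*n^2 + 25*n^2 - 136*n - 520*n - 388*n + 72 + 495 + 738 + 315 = 8*n^3 + 81*n^2 - 1044*n + 1620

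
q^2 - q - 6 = (q - 3)*(q + 2)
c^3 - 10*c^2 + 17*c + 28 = (c - 7)*(c - 4)*(c + 1)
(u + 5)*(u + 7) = u^2 + 12*u + 35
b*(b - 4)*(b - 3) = b^3 - 7*b^2 + 12*b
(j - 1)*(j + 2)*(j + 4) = j^3 + 5*j^2 + 2*j - 8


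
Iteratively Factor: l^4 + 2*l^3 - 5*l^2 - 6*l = (l + 1)*(l^3 + l^2 - 6*l) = (l - 2)*(l + 1)*(l^2 + 3*l) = l*(l - 2)*(l + 1)*(l + 3)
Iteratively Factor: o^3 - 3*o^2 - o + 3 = (o - 1)*(o^2 - 2*o - 3) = (o - 1)*(o + 1)*(o - 3)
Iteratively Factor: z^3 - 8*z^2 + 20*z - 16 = (z - 2)*(z^2 - 6*z + 8) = (z - 2)^2*(z - 4)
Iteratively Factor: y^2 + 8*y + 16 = (y + 4)*(y + 4)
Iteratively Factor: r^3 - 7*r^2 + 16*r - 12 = (r - 2)*(r^2 - 5*r + 6) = (r - 2)^2*(r - 3)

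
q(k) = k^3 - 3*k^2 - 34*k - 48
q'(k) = 3*k^2 - 6*k - 34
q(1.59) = -105.62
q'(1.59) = -35.96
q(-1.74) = -3.19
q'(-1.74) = -14.48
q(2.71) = -142.27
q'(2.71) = -28.23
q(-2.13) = 1.15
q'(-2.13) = -7.61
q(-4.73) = -60.12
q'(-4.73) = 61.50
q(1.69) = -109.20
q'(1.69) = -35.57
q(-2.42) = 2.54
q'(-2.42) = -1.91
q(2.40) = -133.06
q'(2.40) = -31.12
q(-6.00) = -168.00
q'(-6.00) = 110.00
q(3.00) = -150.00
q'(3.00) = -25.00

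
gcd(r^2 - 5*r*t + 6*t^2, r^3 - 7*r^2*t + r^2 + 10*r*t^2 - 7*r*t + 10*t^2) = r - 2*t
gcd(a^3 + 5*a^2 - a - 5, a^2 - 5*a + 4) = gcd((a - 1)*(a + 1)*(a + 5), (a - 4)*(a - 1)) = a - 1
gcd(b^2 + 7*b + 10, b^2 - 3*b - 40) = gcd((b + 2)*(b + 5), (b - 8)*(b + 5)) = b + 5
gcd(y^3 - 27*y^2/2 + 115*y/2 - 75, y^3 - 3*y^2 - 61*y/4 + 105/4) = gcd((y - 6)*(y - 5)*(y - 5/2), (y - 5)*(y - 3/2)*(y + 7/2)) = y - 5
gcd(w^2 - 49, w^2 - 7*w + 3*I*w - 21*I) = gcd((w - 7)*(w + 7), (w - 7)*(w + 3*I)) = w - 7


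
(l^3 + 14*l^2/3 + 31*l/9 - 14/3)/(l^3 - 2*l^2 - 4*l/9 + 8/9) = (3*l^2 + 16*l + 21)/(3*l^2 - 4*l - 4)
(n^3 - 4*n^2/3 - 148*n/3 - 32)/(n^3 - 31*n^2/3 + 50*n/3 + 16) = (n + 6)/(n - 3)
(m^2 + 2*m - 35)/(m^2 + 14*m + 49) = (m - 5)/(m + 7)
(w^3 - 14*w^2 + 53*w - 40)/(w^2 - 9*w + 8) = w - 5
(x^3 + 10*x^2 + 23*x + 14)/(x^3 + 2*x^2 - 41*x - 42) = (x + 2)/(x - 6)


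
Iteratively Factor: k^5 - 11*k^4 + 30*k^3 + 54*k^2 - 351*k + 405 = (k - 3)*(k^4 - 8*k^3 + 6*k^2 + 72*k - 135) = (k - 3)^2*(k^3 - 5*k^2 - 9*k + 45) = (k - 3)^2*(k + 3)*(k^2 - 8*k + 15) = (k - 5)*(k - 3)^2*(k + 3)*(k - 3)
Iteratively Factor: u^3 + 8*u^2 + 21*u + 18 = (u + 3)*(u^2 + 5*u + 6) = (u + 2)*(u + 3)*(u + 3)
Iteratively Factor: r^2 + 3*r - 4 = (r - 1)*(r + 4)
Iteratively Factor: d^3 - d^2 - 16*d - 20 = (d + 2)*(d^2 - 3*d - 10) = (d - 5)*(d + 2)*(d + 2)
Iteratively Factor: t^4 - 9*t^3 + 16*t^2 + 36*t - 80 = (t - 4)*(t^3 - 5*t^2 - 4*t + 20) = (t - 4)*(t + 2)*(t^2 - 7*t + 10) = (t - 4)*(t - 2)*(t + 2)*(t - 5)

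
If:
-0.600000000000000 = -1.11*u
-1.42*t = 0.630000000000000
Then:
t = -0.44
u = 0.54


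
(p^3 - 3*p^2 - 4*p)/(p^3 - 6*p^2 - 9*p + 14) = p*(p^2 - 3*p - 4)/(p^3 - 6*p^2 - 9*p + 14)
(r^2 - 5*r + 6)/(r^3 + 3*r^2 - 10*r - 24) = (r - 2)/(r^2 + 6*r + 8)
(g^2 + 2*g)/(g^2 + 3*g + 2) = g/(g + 1)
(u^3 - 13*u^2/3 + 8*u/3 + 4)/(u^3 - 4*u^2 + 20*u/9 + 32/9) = 3*(u - 3)/(3*u - 8)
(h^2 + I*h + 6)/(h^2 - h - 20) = (h^2 + I*h + 6)/(h^2 - h - 20)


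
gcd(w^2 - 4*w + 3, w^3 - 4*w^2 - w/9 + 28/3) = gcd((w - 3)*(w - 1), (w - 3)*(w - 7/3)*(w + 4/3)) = w - 3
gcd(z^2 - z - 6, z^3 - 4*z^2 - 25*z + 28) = 1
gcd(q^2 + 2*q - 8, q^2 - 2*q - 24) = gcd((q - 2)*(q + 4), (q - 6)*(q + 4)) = q + 4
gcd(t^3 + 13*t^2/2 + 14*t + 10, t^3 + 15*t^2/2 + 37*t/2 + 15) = t^2 + 9*t/2 + 5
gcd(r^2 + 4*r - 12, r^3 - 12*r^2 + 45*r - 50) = r - 2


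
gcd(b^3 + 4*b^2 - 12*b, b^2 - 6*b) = b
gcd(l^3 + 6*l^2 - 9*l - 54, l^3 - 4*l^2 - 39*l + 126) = l^2 + 3*l - 18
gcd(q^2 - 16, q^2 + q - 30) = 1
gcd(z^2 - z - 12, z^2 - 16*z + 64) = 1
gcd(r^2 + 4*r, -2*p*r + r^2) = r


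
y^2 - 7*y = y*(y - 7)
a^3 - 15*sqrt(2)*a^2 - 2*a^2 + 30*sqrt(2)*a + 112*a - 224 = (a - 2)*(a - 8*sqrt(2))*(a - 7*sqrt(2))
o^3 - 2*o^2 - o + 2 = (o - 2)*(o - 1)*(o + 1)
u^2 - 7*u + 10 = (u - 5)*(u - 2)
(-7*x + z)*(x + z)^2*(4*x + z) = -28*x^4 - 59*x^3*z - 33*x^2*z^2 - x*z^3 + z^4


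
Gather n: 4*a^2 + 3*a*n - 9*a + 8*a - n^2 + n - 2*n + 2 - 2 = 4*a^2 - a - n^2 + n*(3*a - 1)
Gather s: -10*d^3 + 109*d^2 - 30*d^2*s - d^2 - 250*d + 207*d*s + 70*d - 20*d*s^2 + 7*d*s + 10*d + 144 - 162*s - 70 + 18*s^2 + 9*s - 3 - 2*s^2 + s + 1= -10*d^3 + 108*d^2 - 170*d + s^2*(16 - 20*d) + s*(-30*d^2 + 214*d - 152) + 72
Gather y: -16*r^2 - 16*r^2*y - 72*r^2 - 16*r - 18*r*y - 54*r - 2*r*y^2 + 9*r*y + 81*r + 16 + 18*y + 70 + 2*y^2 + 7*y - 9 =-88*r^2 + 11*r + y^2*(2 - 2*r) + y*(-16*r^2 - 9*r + 25) + 77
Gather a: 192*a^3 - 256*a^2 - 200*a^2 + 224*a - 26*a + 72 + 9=192*a^3 - 456*a^2 + 198*a + 81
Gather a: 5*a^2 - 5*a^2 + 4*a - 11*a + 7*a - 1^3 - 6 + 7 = 0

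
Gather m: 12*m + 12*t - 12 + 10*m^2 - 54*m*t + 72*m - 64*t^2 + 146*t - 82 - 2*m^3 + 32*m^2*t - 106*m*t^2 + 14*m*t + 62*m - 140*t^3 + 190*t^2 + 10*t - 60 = -2*m^3 + m^2*(32*t + 10) + m*(-106*t^2 - 40*t + 146) - 140*t^3 + 126*t^2 + 168*t - 154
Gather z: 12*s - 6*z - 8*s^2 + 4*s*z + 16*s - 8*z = -8*s^2 + 28*s + z*(4*s - 14)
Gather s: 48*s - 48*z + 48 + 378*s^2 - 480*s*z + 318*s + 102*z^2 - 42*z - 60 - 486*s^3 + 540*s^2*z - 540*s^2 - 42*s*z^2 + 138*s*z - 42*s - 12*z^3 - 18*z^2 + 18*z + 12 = -486*s^3 + s^2*(540*z - 162) + s*(-42*z^2 - 342*z + 324) - 12*z^3 + 84*z^2 - 72*z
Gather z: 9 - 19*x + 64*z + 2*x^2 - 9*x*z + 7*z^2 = 2*x^2 - 19*x + 7*z^2 + z*(64 - 9*x) + 9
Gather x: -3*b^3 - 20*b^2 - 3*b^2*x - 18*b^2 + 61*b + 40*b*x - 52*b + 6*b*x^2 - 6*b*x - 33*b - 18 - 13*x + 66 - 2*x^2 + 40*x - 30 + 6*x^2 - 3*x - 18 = -3*b^3 - 38*b^2 - 24*b + x^2*(6*b + 4) + x*(-3*b^2 + 34*b + 24)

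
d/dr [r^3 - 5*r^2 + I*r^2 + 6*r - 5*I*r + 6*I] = 3*r^2 + 2*r*(-5 + I) + 6 - 5*I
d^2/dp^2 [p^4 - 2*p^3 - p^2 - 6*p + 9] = 12*p^2 - 12*p - 2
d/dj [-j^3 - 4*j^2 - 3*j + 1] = -3*j^2 - 8*j - 3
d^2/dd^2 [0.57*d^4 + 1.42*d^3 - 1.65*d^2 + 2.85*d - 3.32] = 6.84*d^2 + 8.52*d - 3.3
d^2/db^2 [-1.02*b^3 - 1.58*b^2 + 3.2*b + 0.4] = -6.12*b - 3.16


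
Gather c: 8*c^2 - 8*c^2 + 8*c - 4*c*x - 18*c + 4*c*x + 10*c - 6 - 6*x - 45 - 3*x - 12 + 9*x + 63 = 0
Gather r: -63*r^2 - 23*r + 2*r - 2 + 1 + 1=-63*r^2 - 21*r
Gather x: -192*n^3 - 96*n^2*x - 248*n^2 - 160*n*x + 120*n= -192*n^3 - 248*n^2 + 120*n + x*(-96*n^2 - 160*n)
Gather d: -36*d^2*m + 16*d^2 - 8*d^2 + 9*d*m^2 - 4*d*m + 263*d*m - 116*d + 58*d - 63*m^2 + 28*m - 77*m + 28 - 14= d^2*(8 - 36*m) + d*(9*m^2 + 259*m - 58) - 63*m^2 - 49*m + 14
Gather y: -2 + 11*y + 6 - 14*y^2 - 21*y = -14*y^2 - 10*y + 4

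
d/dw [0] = 0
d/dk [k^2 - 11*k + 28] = 2*k - 11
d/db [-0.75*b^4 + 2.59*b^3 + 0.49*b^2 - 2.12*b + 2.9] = -3.0*b^3 + 7.77*b^2 + 0.98*b - 2.12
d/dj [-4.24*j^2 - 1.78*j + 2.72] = -8.48*j - 1.78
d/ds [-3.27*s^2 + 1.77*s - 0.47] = 1.77 - 6.54*s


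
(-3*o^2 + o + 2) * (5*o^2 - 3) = -15*o^4 + 5*o^3 + 19*o^2 - 3*o - 6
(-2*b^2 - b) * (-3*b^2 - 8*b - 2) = 6*b^4 + 19*b^3 + 12*b^2 + 2*b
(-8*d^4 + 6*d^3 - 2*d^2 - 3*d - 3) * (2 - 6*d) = 48*d^5 - 52*d^4 + 24*d^3 + 14*d^2 + 12*d - 6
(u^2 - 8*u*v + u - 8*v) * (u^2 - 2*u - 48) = u^4 - 8*u^3*v - u^3 + 8*u^2*v - 50*u^2 + 400*u*v - 48*u + 384*v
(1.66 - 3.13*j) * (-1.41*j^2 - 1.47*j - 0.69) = 4.4133*j^3 + 2.2605*j^2 - 0.2805*j - 1.1454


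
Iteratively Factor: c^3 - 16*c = (c + 4)*(c^2 - 4*c) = c*(c + 4)*(c - 4)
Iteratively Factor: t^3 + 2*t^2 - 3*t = (t + 3)*(t^2 - t) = (t - 1)*(t + 3)*(t)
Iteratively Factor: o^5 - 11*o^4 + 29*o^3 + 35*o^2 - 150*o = (o - 5)*(o^4 - 6*o^3 - o^2 + 30*o) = (o - 5)*(o - 3)*(o^3 - 3*o^2 - 10*o) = o*(o - 5)*(o - 3)*(o^2 - 3*o - 10) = o*(o - 5)*(o - 3)*(o + 2)*(o - 5)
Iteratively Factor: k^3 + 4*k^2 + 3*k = (k)*(k^2 + 4*k + 3) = k*(k + 1)*(k + 3)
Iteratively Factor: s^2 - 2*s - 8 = (s + 2)*(s - 4)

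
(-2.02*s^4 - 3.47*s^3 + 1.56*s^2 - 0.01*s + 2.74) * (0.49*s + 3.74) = -0.9898*s^5 - 9.2551*s^4 - 12.2134*s^3 + 5.8295*s^2 + 1.3052*s + 10.2476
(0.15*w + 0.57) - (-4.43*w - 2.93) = 4.58*w + 3.5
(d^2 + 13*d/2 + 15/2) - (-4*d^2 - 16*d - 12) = 5*d^2 + 45*d/2 + 39/2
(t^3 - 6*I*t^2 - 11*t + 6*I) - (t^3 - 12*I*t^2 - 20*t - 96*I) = 6*I*t^2 + 9*t + 102*I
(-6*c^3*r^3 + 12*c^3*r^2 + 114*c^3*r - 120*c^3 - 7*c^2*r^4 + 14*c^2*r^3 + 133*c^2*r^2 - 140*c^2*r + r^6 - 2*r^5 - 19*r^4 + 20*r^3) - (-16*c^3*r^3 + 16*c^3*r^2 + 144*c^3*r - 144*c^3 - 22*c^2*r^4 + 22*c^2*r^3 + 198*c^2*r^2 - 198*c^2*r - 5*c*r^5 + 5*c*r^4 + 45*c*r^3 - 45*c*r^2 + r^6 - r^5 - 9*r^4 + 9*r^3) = 10*c^3*r^3 - 4*c^3*r^2 - 30*c^3*r + 24*c^3 + 15*c^2*r^4 - 8*c^2*r^3 - 65*c^2*r^2 + 58*c^2*r + 5*c*r^5 - 5*c*r^4 - 45*c*r^3 + 45*c*r^2 - r^5 - 10*r^4 + 11*r^3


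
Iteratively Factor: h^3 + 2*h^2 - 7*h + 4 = (h - 1)*(h^2 + 3*h - 4) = (h - 1)*(h + 4)*(h - 1)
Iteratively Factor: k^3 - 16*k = (k - 4)*(k^2 + 4*k) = (k - 4)*(k + 4)*(k)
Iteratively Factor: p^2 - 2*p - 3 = (p - 3)*(p + 1)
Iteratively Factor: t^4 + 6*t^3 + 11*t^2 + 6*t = (t)*(t^3 + 6*t^2 + 11*t + 6) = t*(t + 1)*(t^2 + 5*t + 6) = t*(t + 1)*(t + 3)*(t + 2)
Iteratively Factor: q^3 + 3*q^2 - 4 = (q + 2)*(q^2 + q - 2) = (q + 2)^2*(q - 1)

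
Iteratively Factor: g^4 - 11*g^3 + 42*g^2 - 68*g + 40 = (g - 2)*(g^3 - 9*g^2 + 24*g - 20) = (g - 2)^2*(g^2 - 7*g + 10) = (g - 5)*(g - 2)^2*(g - 2)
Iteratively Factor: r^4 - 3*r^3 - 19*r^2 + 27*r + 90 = (r - 5)*(r^3 + 2*r^2 - 9*r - 18) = (r - 5)*(r + 2)*(r^2 - 9) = (r - 5)*(r + 2)*(r + 3)*(r - 3)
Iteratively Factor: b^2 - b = (b)*(b - 1)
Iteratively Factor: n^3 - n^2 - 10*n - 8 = (n - 4)*(n^2 + 3*n + 2) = (n - 4)*(n + 2)*(n + 1)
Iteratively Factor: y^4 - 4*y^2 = (y)*(y^3 - 4*y) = y^2*(y^2 - 4) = y^2*(y + 2)*(y - 2)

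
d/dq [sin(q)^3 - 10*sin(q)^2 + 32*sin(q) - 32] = (3*sin(q)^2 - 20*sin(q) + 32)*cos(q)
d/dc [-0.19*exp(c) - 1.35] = -0.19*exp(c)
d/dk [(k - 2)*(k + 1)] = 2*k - 1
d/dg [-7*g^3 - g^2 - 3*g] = -21*g^2 - 2*g - 3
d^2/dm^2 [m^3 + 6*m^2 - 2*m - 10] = 6*m + 12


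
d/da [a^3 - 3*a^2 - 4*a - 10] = 3*a^2 - 6*a - 4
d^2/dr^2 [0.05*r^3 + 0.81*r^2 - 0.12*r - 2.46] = 0.3*r + 1.62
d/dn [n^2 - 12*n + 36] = 2*n - 12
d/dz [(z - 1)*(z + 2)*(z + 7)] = 3*z^2 + 16*z + 5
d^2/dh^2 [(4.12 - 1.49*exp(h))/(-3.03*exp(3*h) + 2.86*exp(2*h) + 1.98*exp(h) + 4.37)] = (54.718164*exp(6*h) - 379.163898*exp(5*h) + 440.678084*exp(4*h) + 162.677783*exp(3*h) - 672.706104*exp(2*h) + 176.925914*exp(h) + 64.103093)*exp(h)/(27.818127*exp(9*h) - 78.772122*exp(8*h) + 19.818018*exp(7*h) - 40.805551*exp(6*h) + 214.266888*exp(5*h) + 16.43268*exp(4*h) + 17.349813*exp(3*h) - 215.247846*exp(2*h) - 113.435586*exp(h) - 83.453453)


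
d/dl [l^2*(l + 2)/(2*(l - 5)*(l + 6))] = l*(l^3 + 2*l^2 - 88*l - 120)/(2*(l^4 + 2*l^3 - 59*l^2 - 60*l + 900))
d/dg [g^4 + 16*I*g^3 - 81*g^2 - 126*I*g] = 4*g^3 + 48*I*g^2 - 162*g - 126*I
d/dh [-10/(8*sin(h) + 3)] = 80*cos(h)/(8*sin(h) + 3)^2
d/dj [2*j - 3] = 2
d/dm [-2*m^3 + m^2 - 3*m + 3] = -6*m^2 + 2*m - 3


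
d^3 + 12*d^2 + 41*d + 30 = (d + 1)*(d + 5)*(d + 6)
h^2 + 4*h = h*(h + 4)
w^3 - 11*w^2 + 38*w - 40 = (w - 5)*(w - 4)*(w - 2)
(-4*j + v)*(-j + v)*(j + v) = 4*j^3 - j^2*v - 4*j*v^2 + v^3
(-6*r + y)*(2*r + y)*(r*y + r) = -12*r^3*y - 12*r^3 - 4*r^2*y^2 - 4*r^2*y + r*y^3 + r*y^2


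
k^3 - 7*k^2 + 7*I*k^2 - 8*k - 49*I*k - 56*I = (k - 8)*(k + 1)*(k + 7*I)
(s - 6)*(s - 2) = s^2 - 8*s + 12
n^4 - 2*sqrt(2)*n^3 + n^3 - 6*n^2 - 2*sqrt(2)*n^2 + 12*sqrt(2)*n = n*(n - 2)*(n + 3)*(n - 2*sqrt(2))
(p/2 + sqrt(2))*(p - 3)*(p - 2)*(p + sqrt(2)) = p^4/2 - 5*p^3/2 + 3*sqrt(2)*p^3/2 - 15*sqrt(2)*p^2/2 + 5*p^2 - 10*p + 9*sqrt(2)*p + 12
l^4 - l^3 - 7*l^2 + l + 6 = (l - 3)*(l - 1)*(l + 1)*(l + 2)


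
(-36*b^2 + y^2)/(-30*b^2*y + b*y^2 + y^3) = (-6*b + y)/(y*(-5*b + y))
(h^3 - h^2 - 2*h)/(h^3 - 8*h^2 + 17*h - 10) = h*(h + 1)/(h^2 - 6*h + 5)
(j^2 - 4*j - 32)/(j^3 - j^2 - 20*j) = (j - 8)/(j*(j - 5))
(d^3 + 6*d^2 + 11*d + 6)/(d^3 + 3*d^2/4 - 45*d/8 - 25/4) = 8*(d^2 + 4*d + 3)/(8*d^2 - 10*d - 25)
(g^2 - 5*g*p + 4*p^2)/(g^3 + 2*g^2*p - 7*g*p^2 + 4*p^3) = (-g + 4*p)/(-g^2 - 3*g*p + 4*p^2)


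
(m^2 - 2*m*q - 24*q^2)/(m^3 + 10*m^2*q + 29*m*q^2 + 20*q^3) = (m - 6*q)/(m^2 + 6*m*q + 5*q^2)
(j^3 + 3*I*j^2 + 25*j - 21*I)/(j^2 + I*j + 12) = (j^2 + 6*I*j + 7)/(j + 4*I)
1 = 1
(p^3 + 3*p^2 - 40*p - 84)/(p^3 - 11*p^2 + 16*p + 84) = (p + 7)/(p - 7)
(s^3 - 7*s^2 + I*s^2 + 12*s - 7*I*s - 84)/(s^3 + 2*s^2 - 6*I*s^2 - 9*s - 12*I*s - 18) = (s^2 + s*(-7 + 4*I) - 28*I)/(s^2 + s*(2 - 3*I) - 6*I)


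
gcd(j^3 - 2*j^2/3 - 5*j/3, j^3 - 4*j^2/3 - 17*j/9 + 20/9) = j - 5/3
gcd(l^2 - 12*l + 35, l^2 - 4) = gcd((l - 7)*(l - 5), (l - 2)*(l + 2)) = 1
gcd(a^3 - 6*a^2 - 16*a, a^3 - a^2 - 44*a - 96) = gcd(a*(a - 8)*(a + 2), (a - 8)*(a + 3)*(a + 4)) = a - 8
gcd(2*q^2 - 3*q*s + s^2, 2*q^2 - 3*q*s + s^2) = 2*q^2 - 3*q*s + s^2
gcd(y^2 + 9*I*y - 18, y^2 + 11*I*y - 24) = y + 3*I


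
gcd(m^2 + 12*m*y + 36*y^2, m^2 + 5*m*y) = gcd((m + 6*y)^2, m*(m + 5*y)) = 1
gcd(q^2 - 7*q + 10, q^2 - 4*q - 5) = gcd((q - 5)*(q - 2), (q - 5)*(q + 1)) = q - 5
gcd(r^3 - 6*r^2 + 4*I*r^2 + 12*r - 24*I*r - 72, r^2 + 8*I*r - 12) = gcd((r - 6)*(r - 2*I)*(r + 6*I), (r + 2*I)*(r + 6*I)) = r + 6*I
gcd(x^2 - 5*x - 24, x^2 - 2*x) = 1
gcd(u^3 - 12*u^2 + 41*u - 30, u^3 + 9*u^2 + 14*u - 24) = u - 1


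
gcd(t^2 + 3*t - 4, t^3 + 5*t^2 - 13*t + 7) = t - 1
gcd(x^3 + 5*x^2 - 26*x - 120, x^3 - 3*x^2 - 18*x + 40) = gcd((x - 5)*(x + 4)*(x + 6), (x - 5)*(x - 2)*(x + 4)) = x^2 - x - 20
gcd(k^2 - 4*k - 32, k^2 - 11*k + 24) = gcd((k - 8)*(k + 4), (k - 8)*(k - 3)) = k - 8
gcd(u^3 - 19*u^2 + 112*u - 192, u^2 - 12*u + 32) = u - 8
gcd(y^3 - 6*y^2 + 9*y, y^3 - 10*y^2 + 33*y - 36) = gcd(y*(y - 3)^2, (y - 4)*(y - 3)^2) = y^2 - 6*y + 9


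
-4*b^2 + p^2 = (-2*b + p)*(2*b + p)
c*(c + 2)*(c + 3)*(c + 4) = c^4 + 9*c^3 + 26*c^2 + 24*c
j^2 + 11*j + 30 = (j + 5)*(j + 6)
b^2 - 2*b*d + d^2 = (-b + d)^2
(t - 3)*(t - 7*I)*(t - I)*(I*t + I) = I*t^4 + 8*t^3 - 2*I*t^3 - 16*t^2 - 10*I*t^2 - 24*t + 14*I*t + 21*I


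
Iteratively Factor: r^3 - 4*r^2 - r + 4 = (r - 4)*(r^2 - 1) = (r - 4)*(r - 1)*(r + 1)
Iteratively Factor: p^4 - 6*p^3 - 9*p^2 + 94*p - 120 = (p - 3)*(p^3 - 3*p^2 - 18*p + 40) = (p - 5)*(p - 3)*(p^2 + 2*p - 8) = (p - 5)*(p - 3)*(p + 4)*(p - 2)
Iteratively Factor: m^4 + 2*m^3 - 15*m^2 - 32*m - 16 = (m + 4)*(m^3 - 2*m^2 - 7*m - 4) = (m + 1)*(m + 4)*(m^2 - 3*m - 4) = (m - 4)*(m + 1)*(m + 4)*(m + 1)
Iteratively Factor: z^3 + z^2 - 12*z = (z + 4)*(z^2 - 3*z) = z*(z + 4)*(z - 3)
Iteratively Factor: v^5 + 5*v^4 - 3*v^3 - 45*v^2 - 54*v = (v + 3)*(v^4 + 2*v^3 - 9*v^2 - 18*v) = (v + 2)*(v + 3)*(v^3 - 9*v) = v*(v + 2)*(v + 3)*(v^2 - 9) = v*(v - 3)*(v + 2)*(v + 3)*(v + 3)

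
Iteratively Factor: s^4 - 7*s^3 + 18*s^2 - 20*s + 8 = (s - 2)*(s^3 - 5*s^2 + 8*s - 4) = (s - 2)^2*(s^2 - 3*s + 2) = (s - 2)^3*(s - 1)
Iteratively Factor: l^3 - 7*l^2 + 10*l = (l)*(l^2 - 7*l + 10) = l*(l - 5)*(l - 2)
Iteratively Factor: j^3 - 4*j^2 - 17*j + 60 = (j - 5)*(j^2 + j - 12) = (j - 5)*(j - 3)*(j + 4)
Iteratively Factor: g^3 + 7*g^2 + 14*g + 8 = (g + 1)*(g^2 + 6*g + 8) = (g + 1)*(g + 2)*(g + 4)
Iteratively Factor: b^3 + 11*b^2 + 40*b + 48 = (b + 4)*(b^2 + 7*b + 12) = (b + 3)*(b + 4)*(b + 4)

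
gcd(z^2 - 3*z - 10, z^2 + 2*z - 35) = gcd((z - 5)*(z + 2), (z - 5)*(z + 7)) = z - 5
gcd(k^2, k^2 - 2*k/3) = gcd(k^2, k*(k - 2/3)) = k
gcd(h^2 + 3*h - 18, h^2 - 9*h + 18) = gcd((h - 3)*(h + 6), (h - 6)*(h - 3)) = h - 3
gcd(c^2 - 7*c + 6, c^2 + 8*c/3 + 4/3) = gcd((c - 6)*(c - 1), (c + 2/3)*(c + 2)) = 1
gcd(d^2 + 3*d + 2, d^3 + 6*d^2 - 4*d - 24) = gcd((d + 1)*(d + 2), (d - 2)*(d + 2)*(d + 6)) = d + 2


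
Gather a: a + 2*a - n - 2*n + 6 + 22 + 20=3*a - 3*n + 48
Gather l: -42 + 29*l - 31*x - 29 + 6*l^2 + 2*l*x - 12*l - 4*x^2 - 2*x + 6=6*l^2 + l*(2*x + 17) - 4*x^2 - 33*x - 65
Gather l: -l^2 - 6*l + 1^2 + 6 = -l^2 - 6*l + 7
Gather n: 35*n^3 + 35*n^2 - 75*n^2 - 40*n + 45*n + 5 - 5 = 35*n^3 - 40*n^2 + 5*n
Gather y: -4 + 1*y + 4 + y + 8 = 2*y + 8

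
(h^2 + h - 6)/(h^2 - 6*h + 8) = (h + 3)/(h - 4)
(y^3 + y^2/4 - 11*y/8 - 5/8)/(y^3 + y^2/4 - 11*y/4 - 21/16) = 2*(4*y^2 - y - 5)/(8*y^2 - 2*y - 21)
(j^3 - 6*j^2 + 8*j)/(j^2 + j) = (j^2 - 6*j + 8)/(j + 1)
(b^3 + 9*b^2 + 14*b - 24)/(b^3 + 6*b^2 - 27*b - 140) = (b^2 + 5*b - 6)/(b^2 + 2*b - 35)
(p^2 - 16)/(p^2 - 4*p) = (p + 4)/p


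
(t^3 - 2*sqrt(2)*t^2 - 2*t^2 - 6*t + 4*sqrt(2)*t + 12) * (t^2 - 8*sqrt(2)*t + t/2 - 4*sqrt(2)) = t^5 - 10*sqrt(2)*t^4 - 3*t^4/2 + 15*sqrt(2)*t^3 + 25*t^3 - 39*t^2 + 58*sqrt(2)*t^2 - 72*sqrt(2)*t - 26*t - 48*sqrt(2)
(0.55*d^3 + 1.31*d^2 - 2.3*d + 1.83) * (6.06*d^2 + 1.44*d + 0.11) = 3.333*d^5 + 8.7306*d^4 - 11.9911*d^3 + 7.9219*d^2 + 2.3822*d + 0.2013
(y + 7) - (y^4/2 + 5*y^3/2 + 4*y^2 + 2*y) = -y^4/2 - 5*y^3/2 - 4*y^2 - y + 7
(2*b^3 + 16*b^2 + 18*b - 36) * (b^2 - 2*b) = 2*b^5 + 12*b^4 - 14*b^3 - 72*b^2 + 72*b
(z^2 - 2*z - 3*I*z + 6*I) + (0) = z^2 - 2*z - 3*I*z + 6*I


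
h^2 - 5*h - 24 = (h - 8)*(h + 3)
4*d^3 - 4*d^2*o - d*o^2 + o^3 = (-2*d + o)*(-d + o)*(2*d + o)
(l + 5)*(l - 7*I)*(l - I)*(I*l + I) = I*l^4 + 8*l^3 + 6*I*l^3 + 48*l^2 - 2*I*l^2 + 40*l - 42*I*l - 35*I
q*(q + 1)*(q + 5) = q^3 + 6*q^2 + 5*q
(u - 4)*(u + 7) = u^2 + 3*u - 28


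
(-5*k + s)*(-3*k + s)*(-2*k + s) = -30*k^3 + 31*k^2*s - 10*k*s^2 + s^3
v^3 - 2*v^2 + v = v*(v - 1)^2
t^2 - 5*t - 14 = (t - 7)*(t + 2)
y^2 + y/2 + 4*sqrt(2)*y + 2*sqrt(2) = (y + 1/2)*(y + 4*sqrt(2))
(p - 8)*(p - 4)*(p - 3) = p^3 - 15*p^2 + 68*p - 96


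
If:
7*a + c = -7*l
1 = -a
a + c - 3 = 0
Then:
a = -1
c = 4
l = 3/7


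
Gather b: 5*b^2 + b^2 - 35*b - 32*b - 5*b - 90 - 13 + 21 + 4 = 6*b^2 - 72*b - 78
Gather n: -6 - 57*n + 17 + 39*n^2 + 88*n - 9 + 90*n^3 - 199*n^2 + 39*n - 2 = 90*n^3 - 160*n^2 + 70*n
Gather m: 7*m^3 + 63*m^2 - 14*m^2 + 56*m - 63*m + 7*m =7*m^3 + 49*m^2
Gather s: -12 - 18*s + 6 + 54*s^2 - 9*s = 54*s^2 - 27*s - 6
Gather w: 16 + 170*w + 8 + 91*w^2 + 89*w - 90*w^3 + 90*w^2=-90*w^3 + 181*w^2 + 259*w + 24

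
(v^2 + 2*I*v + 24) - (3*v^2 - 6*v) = -2*v^2 + 6*v + 2*I*v + 24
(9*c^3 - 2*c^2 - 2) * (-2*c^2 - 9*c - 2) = -18*c^5 - 77*c^4 + 8*c^2 + 18*c + 4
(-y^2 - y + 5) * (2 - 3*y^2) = 3*y^4 + 3*y^3 - 17*y^2 - 2*y + 10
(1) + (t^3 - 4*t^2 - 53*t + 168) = t^3 - 4*t^2 - 53*t + 169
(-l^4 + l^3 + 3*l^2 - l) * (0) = 0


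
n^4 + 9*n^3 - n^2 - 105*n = n*(n - 3)*(n + 5)*(n + 7)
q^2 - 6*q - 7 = (q - 7)*(q + 1)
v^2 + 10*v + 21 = (v + 3)*(v + 7)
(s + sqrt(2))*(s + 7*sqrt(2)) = s^2 + 8*sqrt(2)*s + 14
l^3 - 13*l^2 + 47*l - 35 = (l - 7)*(l - 5)*(l - 1)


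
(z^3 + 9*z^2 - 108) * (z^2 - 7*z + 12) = z^5 + 2*z^4 - 51*z^3 + 756*z - 1296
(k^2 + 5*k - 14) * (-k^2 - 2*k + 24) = -k^4 - 7*k^3 + 28*k^2 + 148*k - 336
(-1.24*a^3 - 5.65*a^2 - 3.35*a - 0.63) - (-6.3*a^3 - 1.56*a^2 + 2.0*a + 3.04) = 5.06*a^3 - 4.09*a^2 - 5.35*a - 3.67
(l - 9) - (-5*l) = 6*l - 9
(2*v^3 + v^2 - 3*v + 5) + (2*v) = 2*v^3 + v^2 - v + 5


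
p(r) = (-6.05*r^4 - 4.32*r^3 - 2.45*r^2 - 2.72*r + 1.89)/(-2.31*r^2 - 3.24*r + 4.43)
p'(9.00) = 45.44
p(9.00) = 203.29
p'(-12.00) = -64.50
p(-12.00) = 408.90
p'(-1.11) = 3.93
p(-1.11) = -0.27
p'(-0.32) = -0.16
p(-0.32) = 0.49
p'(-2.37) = 1127.84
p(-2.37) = 160.22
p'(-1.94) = 145.33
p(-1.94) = -27.80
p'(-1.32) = 8.81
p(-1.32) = -1.54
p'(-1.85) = 83.40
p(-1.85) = -17.86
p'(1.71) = 6.62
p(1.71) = 10.59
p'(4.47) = 21.87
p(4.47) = 50.89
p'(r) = (4.62*r + 3.24)*(-6.05*r^4 - 4.32*r^3 - 2.45*r^2 - 2.72*r + 1.89)/(-2.31*r^2 - 3.24*r + 4.43)^2 + (-24.2*r^3 - 12.96*r^2 - 4.9*r - 2.72)/(-2.31*r^2 - 3.24*r + 4.43)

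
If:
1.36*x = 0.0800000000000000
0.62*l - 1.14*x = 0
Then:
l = 0.11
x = 0.06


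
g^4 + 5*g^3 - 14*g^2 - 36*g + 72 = (g - 2)^2*(g + 3)*(g + 6)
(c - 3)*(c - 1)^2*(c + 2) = c^4 - 3*c^3 - 3*c^2 + 11*c - 6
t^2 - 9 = (t - 3)*(t + 3)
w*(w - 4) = w^2 - 4*w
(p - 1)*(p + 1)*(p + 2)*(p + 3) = p^4 + 5*p^3 + 5*p^2 - 5*p - 6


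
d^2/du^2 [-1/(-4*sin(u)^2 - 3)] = 8*(-8*sin(u)^4 + 18*sin(u)^2 - 3)/(4*sin(u)^2 + 3)^3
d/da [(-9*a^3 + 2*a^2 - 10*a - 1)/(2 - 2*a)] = (18*a^3 - 29*a^2 + 4*a - 11)/(2*(a^2 - 2*a + 1))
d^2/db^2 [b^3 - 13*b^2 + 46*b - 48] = 6*b - 26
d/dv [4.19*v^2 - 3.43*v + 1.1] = 8.38*v - 3.43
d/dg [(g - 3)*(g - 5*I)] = 2*g - 3 - 5*I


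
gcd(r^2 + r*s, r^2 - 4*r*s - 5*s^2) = r + s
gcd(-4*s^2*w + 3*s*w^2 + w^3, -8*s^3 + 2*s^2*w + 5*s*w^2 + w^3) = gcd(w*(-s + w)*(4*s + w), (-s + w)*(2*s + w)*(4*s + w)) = 4*s^2 - 3*s*w - w^2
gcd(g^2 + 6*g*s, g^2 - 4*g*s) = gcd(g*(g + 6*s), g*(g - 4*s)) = g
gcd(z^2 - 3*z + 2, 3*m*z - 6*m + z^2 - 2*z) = z - 2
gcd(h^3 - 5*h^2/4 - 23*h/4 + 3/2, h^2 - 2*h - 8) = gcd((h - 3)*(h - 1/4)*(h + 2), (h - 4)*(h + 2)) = h + 2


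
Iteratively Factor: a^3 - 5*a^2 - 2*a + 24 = (a + 2)*(a^2 - 7*a + 12) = (a - 3)*(a + 2)*(a - 4)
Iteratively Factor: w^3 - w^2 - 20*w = (w + 4)*(w^2 - 5*w) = w*(w + 4)*(w - 5)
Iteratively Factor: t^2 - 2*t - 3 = (t - 3)*(t + 1)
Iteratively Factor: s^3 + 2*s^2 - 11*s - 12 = (s + 1)*(s^2 + s - 12) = (s - 3)*(s + 1)*(s + 4)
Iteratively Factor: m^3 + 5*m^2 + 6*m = (m + 3)*(m^2 + 2*m) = (m + 2)*(m + 3)*(m)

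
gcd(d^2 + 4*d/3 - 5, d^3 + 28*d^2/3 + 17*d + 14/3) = 1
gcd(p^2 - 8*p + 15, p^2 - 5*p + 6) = p - 3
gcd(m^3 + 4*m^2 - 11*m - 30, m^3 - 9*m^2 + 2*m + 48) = m^2 - m - 6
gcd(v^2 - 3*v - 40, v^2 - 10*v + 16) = v - 8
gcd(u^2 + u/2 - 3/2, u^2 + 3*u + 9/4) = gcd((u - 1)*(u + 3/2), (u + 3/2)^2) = u + 3/2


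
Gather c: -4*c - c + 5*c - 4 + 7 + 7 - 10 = 0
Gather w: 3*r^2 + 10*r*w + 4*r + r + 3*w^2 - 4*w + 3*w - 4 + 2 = 3*r^2 + 5*r + 3*w^2 + w*(10*r - 1) - 2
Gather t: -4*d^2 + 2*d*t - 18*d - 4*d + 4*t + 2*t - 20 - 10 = -4*d^2 - 22*d + t*(2*d + 6) - 30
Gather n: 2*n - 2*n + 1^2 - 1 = 0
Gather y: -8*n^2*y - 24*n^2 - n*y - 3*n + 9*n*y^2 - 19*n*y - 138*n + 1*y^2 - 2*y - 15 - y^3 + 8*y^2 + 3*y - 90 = -24*n^2 - 141*n - y^3 + y^2*(9*n + 9) + y*(-8*n^2 - 20*n + 1) - 105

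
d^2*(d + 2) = d^3 + 2*d^2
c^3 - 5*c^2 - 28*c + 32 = (c - 8)*(c - 1)*(c + 4)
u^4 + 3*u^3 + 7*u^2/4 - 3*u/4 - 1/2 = (u - 1/2)*(u + 1/2)*(u + 1)*(u + 2)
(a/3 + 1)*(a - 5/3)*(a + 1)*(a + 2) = a^4/3 + 13*a^3/9 + a^2/3 - 37*a/9 - 10/3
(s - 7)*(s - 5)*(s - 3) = s^3 - 15*s^2 + 71*s - 105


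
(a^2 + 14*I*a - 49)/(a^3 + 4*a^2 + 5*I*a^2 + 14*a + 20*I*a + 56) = (a + 7*I)/(a^2 + 2*a*(2 - I) - 8*I)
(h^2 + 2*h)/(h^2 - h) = (h + 2)/(h - 1)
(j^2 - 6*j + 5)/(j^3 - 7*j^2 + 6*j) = (j - 5)/(j*(j - 6))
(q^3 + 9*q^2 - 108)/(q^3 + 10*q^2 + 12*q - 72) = (q - 3)/(q - 2)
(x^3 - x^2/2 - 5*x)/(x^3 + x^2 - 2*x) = (x - 5/2)/(x - 1)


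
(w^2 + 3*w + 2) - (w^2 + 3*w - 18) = 20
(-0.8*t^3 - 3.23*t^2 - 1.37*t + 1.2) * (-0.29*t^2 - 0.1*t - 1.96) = 0.232*t^5 + 1.0167*t^4 + 2.2883*t^3 + 6.1198*t^2 + 2.5652*t - 2.352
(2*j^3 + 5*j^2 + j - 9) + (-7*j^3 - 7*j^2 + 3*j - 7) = -5*j^3 - 2*j^2 + 4*j - 16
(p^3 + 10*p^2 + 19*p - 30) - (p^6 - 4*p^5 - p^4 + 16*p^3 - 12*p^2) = -p^6 + 4*p^5 + p^4 - 15*p^3 + 22*p^2 + 19*p - 30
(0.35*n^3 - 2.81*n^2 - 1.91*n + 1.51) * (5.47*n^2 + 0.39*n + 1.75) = 1.9145*n^5 - 15.2342*n^4 - 10.9311*n^3 + 2.5973*n^2 - 2.7536*n + 2.6425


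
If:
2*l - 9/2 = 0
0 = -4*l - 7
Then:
No Solution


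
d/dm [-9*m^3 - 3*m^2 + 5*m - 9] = -27*m^2 - 6*m + 5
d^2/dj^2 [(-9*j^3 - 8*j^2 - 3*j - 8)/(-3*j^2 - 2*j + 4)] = 2*(123*j^3 + 288*j^2 + 684*j + 280)/(27*j^6 + 54*j^5 - 72*j^4 - 136*j^3 + 96*j^2 + 96*j - 64)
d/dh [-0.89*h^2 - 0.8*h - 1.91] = -1.78*h - 0.8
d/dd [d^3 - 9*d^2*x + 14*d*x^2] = 3*d^2 - 18*d*x + 14*x^2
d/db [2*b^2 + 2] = 4*b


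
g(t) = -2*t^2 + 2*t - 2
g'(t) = 2 - 4*t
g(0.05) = -1.90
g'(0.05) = 1.80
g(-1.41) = -8.80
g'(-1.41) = 7.64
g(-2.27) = -16.85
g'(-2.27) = 11.08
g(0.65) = -1.54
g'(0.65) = -0.60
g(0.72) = -1.60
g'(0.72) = -0.88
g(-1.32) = -8.12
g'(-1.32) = 7.28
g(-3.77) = -37.97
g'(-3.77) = 17.08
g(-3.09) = -27.28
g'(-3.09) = 14.36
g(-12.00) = -314.00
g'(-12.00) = 50.00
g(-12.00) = -314.00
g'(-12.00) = 50.00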